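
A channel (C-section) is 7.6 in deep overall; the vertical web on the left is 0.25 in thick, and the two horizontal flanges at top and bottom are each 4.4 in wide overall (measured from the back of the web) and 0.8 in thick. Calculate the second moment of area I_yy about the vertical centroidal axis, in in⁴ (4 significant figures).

I_yy ≈ 16.69 in⁴

Split into non-overlapping primitives; take the origin at the lower-left of the bounding box.
Web: 0.25 × 7.6, A = 1.9 in², x = 0.125 in, Ī = 0.00989583 in⁴.
Top flange (beyond web): 4.15 × 0.8, A = 3.32 in², x = 2.325 in, Ī = 4.76489 in⁴.
Bottom flange (beyond web): 4.15 × 0.8, A = 3.32 in², x = 2.325 in, Ī = 4.76489 in⁴.
Centroid: x̄ = ΣA·x / ΣA = 1.83554 in.
Transfer each piece to the vertical centroidal axis using Ī + A·d² with d = x − 1.83554:
  web: d = -1.71054 in → contributes +5.56919 in⁴
  top flange (beyond web): d = 0.489461 in → contributes +5.56027 in⁴
  bottom flange (beyond web): d = 0.489461 in → contributes +5.56027 in⁴
Total I = 16.6897 in⁴.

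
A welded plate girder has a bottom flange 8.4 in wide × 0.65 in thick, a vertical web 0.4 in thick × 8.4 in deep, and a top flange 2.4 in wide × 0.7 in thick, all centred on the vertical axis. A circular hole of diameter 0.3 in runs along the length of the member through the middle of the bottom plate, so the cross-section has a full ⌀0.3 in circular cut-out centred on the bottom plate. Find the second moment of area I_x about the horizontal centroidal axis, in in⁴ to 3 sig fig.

I_x ≈ 138 in⁴

Treat the section as a set of non-overlapping primitives; coordinates are from the bounding-box lower-left.
Bottom plate: 8.4 × 0.65, A = 5.46 in², y = 0.325 in, Ī = 0.19224 in⁴.
Web plate: 0.4 × 8.4, A = 3.36 in², y = 4.85 in, Ī = 19.757 in⁴.
Top plate: 2.4 × 0.7, A = 1.68 in², y = 9.4 in, Ī = 0.0686 in⁴.
Hole (subtracted): ⌀0.3, A = 0.070686 in², y = 0.325 in, Ī = 0.00039761 in⁴.
Centroid: ȳ = ΣA·y / ΣA = 3.2447 in.
Transfer each piece to the horizontal centroidal axis using Ī + A·d² with d = y − 3.2447:
  bottom plate: d = -2.9197 in → contributes +46.735 in⁴
  web plate: d = 1.6053 in → contributes +28.416 in⁴
  top plate: d = 6.1553 in → contributes +63.721 in⁴
  hole: d = -2.9197 in → contributes −0.60295 in⁴
Total I = 138.27 in⁴.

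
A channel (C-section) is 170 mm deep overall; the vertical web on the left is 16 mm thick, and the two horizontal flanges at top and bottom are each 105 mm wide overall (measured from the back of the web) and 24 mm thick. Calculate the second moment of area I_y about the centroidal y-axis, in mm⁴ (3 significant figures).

Break the section into simple shapes (no overlaps), measuring from the bottom-left corner of the bounding box.
Web: 16 × 170, A = 2 720 mm², x = 8 mm, Ī = 58 027 mm⁴.
Top flange (beyond web): 89 × 24, A = 2 136 mm², x = 60.5 mm, Ī = 1 409 938 mm⁴.
Bottom flange (beyond web): 89 × 24, A = 2 136 mm², x = 60.5 mm, Ī = 1 409 938 mm⁴.
Centroid: x̄ = ΣA·x / ΣA = 40.077 mm.
Transfer each piece to the centroidal y-axis using Ī + A·d² with d = x − 40.077:
  web: d = -32.077 mm → contributes +2 856 667 mm⁴
  top flange (beyond web): d = 20.423 mm → contributes +2 300 891 mm⁴
  bottom flange (beyond web): d = 20.423 mm → contributes +2 300 891 mm⁴
Total I = 7 458 450 mm⁴.

I_y ≈ 7.46 × 10⁶ mm⁴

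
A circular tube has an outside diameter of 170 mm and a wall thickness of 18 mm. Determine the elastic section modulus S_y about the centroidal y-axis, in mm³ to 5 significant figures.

Treat the section as a set of non-overlapping primitives; coordinates are from the bounding-box lower-left.
Outer circle: ⌀170, A = 22698.01 mm², x = 85 mm, Ī = 40 998 275 mm⁴.
Bore (subtracted): ⌀134, A = 14102.61 mm², x = 85 mm, Ī = 15 826 653 mm⁴.
By symmetry the centroid is at mid-width, x̄ = 85 mm.
All pieces are centred on the centroidal y-axis, so I = ΣĪ (holes subtracted) = 25 171 622 mm⁴.
Extreme fibre distance c = 85 mm; S = I/c = 296136.7 mm³.

S_y ≈ 2.9614 × 10⁵ mm³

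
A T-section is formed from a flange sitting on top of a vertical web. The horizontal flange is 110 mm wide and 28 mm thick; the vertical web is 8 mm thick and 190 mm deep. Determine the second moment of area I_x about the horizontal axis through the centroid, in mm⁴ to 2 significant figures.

I_x ≈ 1.7 × 10⁷ mm⁴

Decompose the section into non-overlapping parts with the origin at the bottom-left of its bounding rectangle.
Flange: 110 × 28, A = 3 080 mm², y = 204 mm, Ī = 201 227 mm⁴.
Web: 8 × 190, A = 1 520 mm², y = 95 mm, Ī = 4 572 667 mm⁴.
Centroid: ȳ = ΣA·y / ΣA = 168 mm.
Transfer each piece to the horizontal axis through the centroid using Ī + A·d² with d = y − 168:
  flange: d = 36.02 mm → contributes +4 196 764 mm⁴
  web: d = -72.98 mm → contributes +12 668 888 mm⁴
Total I = 16 865 652 mm⁴.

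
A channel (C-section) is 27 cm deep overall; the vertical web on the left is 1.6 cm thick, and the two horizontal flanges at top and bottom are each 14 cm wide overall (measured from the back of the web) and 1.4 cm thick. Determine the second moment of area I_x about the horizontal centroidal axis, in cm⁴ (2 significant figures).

Decompose the section into non-overlapping parts with the origin at the bottom-left of its bounding rectangle.
Web: 1.6 × 27, A = 43.2 cm², y = 13.5 cm, Ī = 2 624 cm⁴.
Top flange (beyond web): 12.4 × 1.4, A = 17.36 cm², y = 26.3 cm, Ī = 2.835 cm⁴.
Bottom flange (beyond web): 12.4 × 1.4, A = 17.36 cm², y = 0.7 cm, Ī = 2.835 cm⁴.
By symmetry the centroid is at mid-height, ȳ = 13.5 cm.
Transfer each piece to the horizontal centroidal axis using Ī + A·d² with d = y − 13.5:
  web: d = 0 cm → contributes +2 624 cm⁴
  top flange (beyond web): d = 12.8 cm → contributes +2 847 cm⁴
  bottom flange (beyond web): d = -12.8 cm → contributes +2 847 cm⁴
Total I = 8 319 cm⁴.

I_x ≈ 8300 cm⁴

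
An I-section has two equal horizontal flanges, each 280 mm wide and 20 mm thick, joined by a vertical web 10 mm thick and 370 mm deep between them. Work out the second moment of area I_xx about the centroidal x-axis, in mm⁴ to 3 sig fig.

Split into non-overlapping primitives; take the origin at the lower-left of the bounding box.
Bottom flange: 280 × 20, A = 5 600 mm², y = 10 mm, Ī = 186 667 mm⁴.
Web: 10 × 370, A = 3 700 mm², y = 205 mm, Ī = 42 210 833 mm⁴.
Top flange: 280 × 20, A = 5 600 mm², y = 400 mm, Ī = 186 667 mm⁴.
By symmetry the centroid is at mid-height, ȳ = 205 mm.
Transfer each piece to the centroidal x-axis using Ī + A·d² with d = y − 205:
  bottom flange: d = -195 mm → contributes +213 126 667 mm⁴
  web: d = 0 mm → contributes +42 210 833 mm⁴
  top flange: d = 195 mm → contributes +213 126 667 mm⁴
Total I = 468 464 167 mm⁴.

I_xx ≈ 4.68 × 10⁸ mm⁴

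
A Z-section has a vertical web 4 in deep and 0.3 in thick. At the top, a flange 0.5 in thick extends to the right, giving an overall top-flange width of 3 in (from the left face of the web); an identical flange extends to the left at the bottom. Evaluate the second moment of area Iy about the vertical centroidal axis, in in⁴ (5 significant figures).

Treat the section as a set of non-overlapping primitives; coordinates are from the bounding-box lower-left.
Web: 0.3 × 4, A = 1.2 in², x = 2.85 in, Ī = 0.009 in⁴.
Top flange (beyond web): 2.7 × 0.5, A = 1.35 in², x = 4.35 in, Ī = 0.820125 in⁴.
Bottom flange (beyond web): 2.7 × 0.5, A = 1.35 in², x = 1.35 in, Ī = 0.820125 in⁴.
Centroid: x̄ = ΣA·x / ΣA = 2.85 in.
Transfer each piece to the vertical centroidal axis using Ī + A·d² with d = x − 2.85:
  web: d = 0 in → contributes +0.009 in⁴
  top flange (beyond web): d = 1.5 in → contributes +3.857625 in⁴
  bottom flange (beyond web): d = -1.5 in → contributes +3.857625 in⁴
Total I = 7.72425 in⁴.

Iy ≈ 7.7243 in⁴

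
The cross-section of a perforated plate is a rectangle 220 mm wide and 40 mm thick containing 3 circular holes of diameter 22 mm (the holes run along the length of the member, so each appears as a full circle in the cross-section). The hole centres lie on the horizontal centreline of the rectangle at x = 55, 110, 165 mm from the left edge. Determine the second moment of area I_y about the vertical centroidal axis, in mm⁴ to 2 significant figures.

Decompose the section into non-overlapping parts with the origin at the bottom-left of its bounding rectangle.
Plate: 220 × 40, A = 8 800 mm², x = 110 mm, Ī = 35 493 333 mm⁴.
Hole 1 (subtracted): ⌀22, A = 380.1 mm², x = 55 mm, Ī = 11 499 mm⁴.
Hole 2 (subtracted): ⌀22, A = 380.1 mm², x = 110 mm, Ī = 11 499 mm⁴.
Hole 3 (subtracted): ⌀22, A = 380.1 mm², x = 165 mm, Ī = 11 499 mm⁴.
By symmetry the centroid is at mid-width, x̄ = 110 mm.
Transfer each piece to the vertical centroidal axis using Ī + A·d² with d = x − 110:
  plate: d = 0 mm → contributes +35 493 333 mm⁴
  hole 1: d = -55 mm → contributes −1 161 400 mm⁴
  hole 2: d = 0 mm → contributes −11 499 mm⁴
  hole 3: d = 55 mm → contributes −1 161 400 mm⁴
Total I = 33 159 033 mm⁴.

I_y ≈ 3.3 × 10⁷ mm⁴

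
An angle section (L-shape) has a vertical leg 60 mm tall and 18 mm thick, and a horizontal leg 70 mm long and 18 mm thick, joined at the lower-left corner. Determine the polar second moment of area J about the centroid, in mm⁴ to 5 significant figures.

Split into non-overlapping primitives; take the origin at the lower-left of the bounding box.
Vertical leg: 18 × 60, A = 1 080 mm², y = 30 mm, Ī = 324 000 mm⁴.
Horizontal leg (remainder): 52 × 18, A = 936 mm², y = 9 mm, Ī = 25 272 mm⁴.
Centroid: ȳ = ΣA·y / ΣA = 20.25 mm.
Transfer each piece to the centroidal x-axis using Ī + A·d² with d = y − 20.25:
  vertical leg: d = 9.75 mm → contributes +426667.5 mm⁴
  horizontal leg (remainder): d = -11.25 mm → contributes +143734.5 mm⁴
Total I = 570 402 mm⁴.
For the y-axis: x̄ = 25.25 mm.
Repeating about the centroidal y-axis gives I_y = 854 322 mm⁴.
Polar second moment: J = I_x + I_y = 1 424 724 mm⁴.

J ≈ 1.4247 × 10⁶ mm⁴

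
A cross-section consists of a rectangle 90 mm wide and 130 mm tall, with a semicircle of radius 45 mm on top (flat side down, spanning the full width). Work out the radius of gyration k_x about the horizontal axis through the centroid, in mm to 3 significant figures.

k_x ≈ 48.2 mm

Treat the section as a set of non-overlapping primitives; coordinates are from the bounding-box lower-left.
Rectangular body: 90 × 130, A = 11 700 mm², y = 65 mm, Ī = 16 477 500 mm⁴.
Semicircular cap: semicircle r = 45, A = 3180.9 mm², y = 149.1 mm, Ī = 450 072 mm⁴.
Centroid: ȳ = ΣA·y / ΣA = 82.977 mm.
Transfer each piece to the horizontal axis through the centroid using Ī + A·d² with d = y − 82.977:
  rectangular body: d = -17.977 mm → contributes +20 258 415 mm⁴
  semicircular cap: d = 66.122 mm → contributes +14 357 214 mm⁴
Total I = 34 615 629 mm⁴.
Radius of gyration: k = √(I/A) = √(34 615 629 / 14 881) = 48.231 mm.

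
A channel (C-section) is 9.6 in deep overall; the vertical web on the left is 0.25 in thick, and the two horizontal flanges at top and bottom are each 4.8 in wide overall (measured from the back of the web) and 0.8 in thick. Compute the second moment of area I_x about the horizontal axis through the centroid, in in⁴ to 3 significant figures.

I_x ≈ 160 in⁴

Split into non-overlapping primitives; take the origin at the lower-left of the bounding box.
Web: 0.25 × 9.6, A = 2.4 in², y = 4.8 in, Ī = 18.432 in⁴.
Top flange (beyond web): 4.55 × 0.8, A = 3.64 in², y = 9.2 in, Ī = 0.19413 in⁴.
Bottom flange (beyond web): 4.55 × 0.8, A = 3.64 in², y = 0.4 in, Ī = 0.19413 in⁴.
By symmetry the centroid is at mid-height, ȳ = 4.8 in.
Transfer each piece to the horizontal axis through the centroid using Ī + A·d² with d = y − 4.8:
  web: d = 0 in → contributes +18.432 in⁴
  top flange (beyond web): d = 4.4 in → contributes +70.665 in⁴
  bottom flange (beyond web): d = -4.4 in → contributes +70.665 in⁴
Total I = 159.76 in⁴.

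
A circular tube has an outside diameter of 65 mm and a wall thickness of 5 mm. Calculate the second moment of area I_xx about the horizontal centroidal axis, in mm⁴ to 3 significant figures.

I_xx ≈ 4.27 × 10⁵ mm⁴

Break the section into simple shapes (no overlaps), measuring from the bottom-left corner of the bounding box.
Outer circle: ⌀65, A = 3318.3 mm², y = 32.5 mm, Ī = 876 241 mm⁴.
Bore (subtracted): ⌀55, A = 2375.8 mm², y = 32.5 mm, Ī = 449 180 mm⁴.
By symmetry the centroid is at mid-height, ȳ = 32.5 mm.
All pieces are centred on the horizontal centroidal axis, so I = ΣĪ (holes subtracted) = 427 060 mm⁴.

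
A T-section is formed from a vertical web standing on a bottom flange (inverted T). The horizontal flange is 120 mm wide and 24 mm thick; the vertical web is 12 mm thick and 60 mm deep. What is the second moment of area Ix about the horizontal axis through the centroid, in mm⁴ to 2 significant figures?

Ix ≈ 1.4 × 10⁶ mm⁴

Treat the section as a set of non-overlapping primitives; coordinates are from the bounding-box lower-left.
Flange: 120 × 24, A = 2 880 mm², y = 12 mm, Ī = 138 240 mm⁴.
Web: 12 × 60, A = 720 mm², y = 54 mm, Ī = 216 000 mm⁴.
Centroid: ȳ = ΣA·y / ΣA = 20.4 mm.
Transfer each piece to the horizontal axis through the centroid using Ī + A·d² with d = y − 20.4:
  flange: d = -8.4 mm → contributes +341 453 mm⁴
  web: d = 33.6 mm → contributes +1 028 851 mm⁴
Total I = 1 370 304 mm⁴.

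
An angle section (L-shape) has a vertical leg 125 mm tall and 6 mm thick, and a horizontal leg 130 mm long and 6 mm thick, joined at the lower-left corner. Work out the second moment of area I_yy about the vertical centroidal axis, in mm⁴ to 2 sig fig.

Split into non-overlapping primitives; take the origin at the lower-left of the bounding box.
Vertical leg: 6 × 125, A = 750 mm², x = 3 mm, Ī = 2 250 mm⁴.
Horizontal leg (remainder): 124 × 6, A = 744 mm², x = 68 mm, Ī = 953 312 mm⁴.
Centroid: x̄ = ΣA·x / ΣA = 35.37 mm.
Transfer each piece to the vertical centroidal axis using Ī + A·d² with d = x − 35.37:
  vertical leg: d = -32.37 mm → contributes +788 087 mm⁴
  horizontal leg (remainder): d = 32.63 mm → contributes +1 745 487 mm⁴
Total I = 2 533 574 mm⁴.

I_yy ≈ 2.5 × 10⁶ mm⁴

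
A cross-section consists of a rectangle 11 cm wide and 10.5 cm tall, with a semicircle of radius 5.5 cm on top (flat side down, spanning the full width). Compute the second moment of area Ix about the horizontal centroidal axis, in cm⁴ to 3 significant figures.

Ix ≈ 3100 cm⁴

Split into non-overlapping primitives; take the origin at the lower-left of the bounding box.
Rectangular body: 11 × 10.5, A = 115.5 cm², y = 5.25 cm, Ī = 1061.2 cm⁴.
Semicircular cap: semicircle r = 5.5, A = 47.517 cm², y = 12.834 cm, Ī = 100.43 cm⁴.
Centroid: ȳ = ΣA·y / ΣA = 7.4607 cm.
Transfer each piece to the horizontal centroidal axis using Ī + A·d² with d = y − 7.4607:
  rectangular body: d = -2.2107 cm → contributes +1625.6 cm⁴
  semicircular cap: d = 5.3736 cm → contributes +1472.5 cm⁴
Total I = 3098.1 cm⁴.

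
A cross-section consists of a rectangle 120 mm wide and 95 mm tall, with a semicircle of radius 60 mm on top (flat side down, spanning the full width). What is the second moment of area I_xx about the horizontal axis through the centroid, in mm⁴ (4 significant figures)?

I_xx ≈ 3.012 × 10⁷ mm⁴

Treat the section as a set of non-overlapping primitives; coordinates are from the bounding-box lower-left.
Rectangular body: 120 × 95, A = 11 400 mm², y = 47.5 mm, Ī = 8 573 750 mm⁴.
Semicircular cap: semicircle r = 60, A = 5654.87 mm², y = 120.465 mm, Ī = 1 422 450 mm⁴.
Centroid: ȳ = ΣA·y / ΣA = 71.6929 mm.
Transfer each piece to the horizontal axis through the centroid using Ī + A·d² with d = y − 71.6929:
  rectangular body: d = -24.1929 mm → contributes +15 246 112 mm⁴
  semicircular cap: d = 48.7719 mm → contributes +14 873 683 mm⁴
Total I = 30 119 796 mm⁴.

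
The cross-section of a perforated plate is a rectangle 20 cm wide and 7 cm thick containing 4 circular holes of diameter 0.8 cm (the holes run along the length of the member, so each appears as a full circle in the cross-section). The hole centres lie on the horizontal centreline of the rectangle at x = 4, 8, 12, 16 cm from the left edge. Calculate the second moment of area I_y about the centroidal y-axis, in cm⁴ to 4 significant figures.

Break the section into simple shapes (no overlaps), measuring from the bottom-left corner of the bounding box.
Plate: 20 × 7, A = 140 cm², x = 10 cm, Ī = 4666.67 cm⁴.
Hole 1 (subtracted): ⌀0.8, A = 0.502655 cm², x = 4 cm, Ī = 0.0201062 cm⁴.
Hole 2 (subtracted): ⌀0.8, A = 0.502655 cm², x = 8 cm, Ī = 0.0201062 cm⁴.
Hole 3 (subtracted): ⌀0.8, A = 0.502655 cm², x = 12 cm, Ī = 0.0201062 cm⁴.
Hole 4 (subtracted): ⌀0.8, A = 0.502655 cm², x = 16 cm, Ī = 0.0201062 cm⁴.
By symmetry the centroid is at mid-width, x̄ = 10 cm.
Transfer each piece to the centroidal y-axis using Ī + A·d² with d = x − 10:
  plate: d = 0 cm → contributes +4666.67 cm⁴
  hole 1: d = -6 cm → contributes −18.1157 cm⁴
  hole 2: d = -2 cm → contributes −2.03073 cm⁴
  hole 3: d = 2 cm → contributes −2.03073 cm⁴
  hole 4: d = 6 cm → contributes −18.1157 cm⁴
Total I = 4626.37 cm⁴.

I_y ≈ 4626 cm⁴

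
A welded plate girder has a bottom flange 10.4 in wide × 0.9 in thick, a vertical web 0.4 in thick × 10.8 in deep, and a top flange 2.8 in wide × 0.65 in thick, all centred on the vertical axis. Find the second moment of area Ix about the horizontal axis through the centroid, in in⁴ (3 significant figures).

Ix ≈ 296 in⁴

Decompose the section into non-overlapping parts with the origin at the bottom-left of its bounding rectangle.
Bottom plate: 10.4 × 0.9, A = 9.36 in², y = 0.45 in, Ī = 0.6318 in⁴.
Web plate: 0.4 × 10.8, A = 4.32 in², y = 6.3 in, Ī = 41.99 in⁴.
Top plate: 2.8 × 0.65, A = 1.82 in², y = 12.025 in, Ī = 0.064079 in⁴.
Centroid: ȳ = ΣA·y / ΣA = 3.4396 in.
Transfer each piece to the horizontal axis through the centroid using Ī + A·d² with d = y − 3.4396:
  bottom plate: d = -2.9896 in → contributes +84.288 in⁴
  web plate: d = 2.8604 in → contributes +77.337 in⁴
  top plate: d = 8.5854 in → contributes +134.22 in⁴
Total I = 295.84 in⁴.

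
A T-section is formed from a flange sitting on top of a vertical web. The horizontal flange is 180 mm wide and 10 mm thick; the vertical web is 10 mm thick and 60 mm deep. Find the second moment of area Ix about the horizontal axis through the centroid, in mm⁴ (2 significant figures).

Treat the section as a set of non-overlapping primitives; coordinates are from the bounding-box lower-left.
Flange: 180 × 10, A = 1 800 mm², y = 65 mm, Ī = 15 000 mm⁴.
Web: 10 × 60, A = 600 mm², y = 30 mm, Ī = 180 000 mm⁴.
Centroid: ȳ = ΣA·y / ΣA = 56.25 mm.
Transfer each piece to the horizontal axis through the centroid using Ī + A·d² with d = y − 56.25:
  flange: d = 8.75 mm → contributes +152 813 mm⁴
  web: d = -26.25 mm → contributes +593 438 mm⁴
Total I = 746 250 mm⁴.

Ix ≈ 7.5 × 10⁵ mm⁴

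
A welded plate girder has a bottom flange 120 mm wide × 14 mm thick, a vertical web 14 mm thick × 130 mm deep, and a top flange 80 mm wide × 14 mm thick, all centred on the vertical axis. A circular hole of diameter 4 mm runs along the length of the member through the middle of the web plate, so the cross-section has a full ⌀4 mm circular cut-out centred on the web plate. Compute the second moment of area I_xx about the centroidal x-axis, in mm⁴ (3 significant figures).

I_xx ≈ 1.68 × 10⁷ mm⁴

Break the section into simple shapes (no overlaps), measuring from the bottom-left corner of the bounding box.
Bottom plate: 120 × 14, A = 1 680 mm², y = 7 mm, Ī = 27 440 mm⁴.
Web plate: 14 × 130, A = 1 820 mm², y = 79 mm, Ī = 2 563 167 mm⁴.
Top plate: 80 × 14, A = 1 120 mm², y = 151 mm, Ī = 18 293 mm⁴.
Hole (subtracted): ⌀4, A = 12.566 mm², y = 79 mm, Ī = 12.566 mm⁴.
Centroid: ȳ = ΣA·y / ΣA = 70.249 mm.
Transfer each piece to the centroidal x-axis using Ī + A·d² with d = y − 70.249:
  bottom plate: d = -63.249 mm → contributes +6 748 156 mm⁴
  web plate: d = 8.7511 mm → contributes +2 702 545 mm⁴
  top plate: d = 80.751 mm → contributes +7 321 518 mm⁴
  hole: d = 8.7511 mm → contributes −974.92 mm⁴
Total I = 16 771 244 mm⁴.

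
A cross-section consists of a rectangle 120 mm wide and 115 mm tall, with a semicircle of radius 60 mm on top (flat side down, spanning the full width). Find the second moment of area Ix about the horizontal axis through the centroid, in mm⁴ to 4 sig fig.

Ix ≈ 4.424 × 10⁷ mm⁴

Treat the section as a set of non-overlapping primitives; coordinates are from the bounding-box lower-left.
Rectangular body: 120 × 115, A = 13 800 mm², y = 57.5 mm, Ī = 15 208 750 mm⁴.
Semicircular cap: semicircle r = 60, A = 5654.87 mm², y = 140.465 mm, Ī = 1 422 450 mm⁴.
Centroid: ȳ = ΣA·y / ΣA = 81.615 mm.
Transfer each piece to the horizontal axis through the centroid using Ī + A·d² with d = y − 81.615:
  rectangular body: d = -24.115 mm → contributes +23 233 933 mm⁴
  semicircular cap: d = 58.8498 mm → contributes +21 006 913 mm⁴
Total I = 44 240 847 mm⁴.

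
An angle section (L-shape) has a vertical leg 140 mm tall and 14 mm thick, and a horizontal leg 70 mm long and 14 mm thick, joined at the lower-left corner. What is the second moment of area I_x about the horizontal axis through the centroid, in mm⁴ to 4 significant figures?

I_x ≈ 5.437 × 10⁶ mm⁴

Break the section into simple shapes (no overlaps), measuring from the bottom-left corner of the bounding box.
Vertical leg: 14 × 140, A = 1 960 mm², y = 70 mm, Ī = 3 201 333 mm⁴.
Horizontal leg (remainder): 56 × 14, A = 784 mm², y = 7 mm, Ī = 12805.3 mm⁴.
Centroid: ȳ = ΣA·y / ΣA = 52 mm.
Transfer each piece to the horizontal axis through the centroid using Ī + A·d² with d = y − 52:
  vertical leg: d = 18 mm → contributes +3 836 373 mm⁴
  horizontal leg (remainder): d = -45 mm → contributes +1 600 405 mm⁴
Total I = 5 436 779 mm⁴.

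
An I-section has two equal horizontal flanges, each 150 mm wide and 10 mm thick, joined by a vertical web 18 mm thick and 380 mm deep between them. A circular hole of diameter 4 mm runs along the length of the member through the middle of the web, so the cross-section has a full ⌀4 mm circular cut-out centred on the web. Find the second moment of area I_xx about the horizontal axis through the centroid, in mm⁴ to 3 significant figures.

I_xx ≈ 1.96 × 10⁸ mm⁴

Split into non-overlapping primitives; take the origin at the lower-left of the bounding box.
Bottom flange: 150 × 10, A = 1 500 mm², y = 5 mm, Ī = 12 500 mm⁴.
Web: 18 × 380, A = 6 840 mm², y = 200 mm, Ī = 82 308 000 mm⁴.
Top flange: 150 × 10, A = 1 500 mm², y = 395 mm, Ī = 12 500 mm⁴.
Hole (subtracted): ⌀4, A = 12.566 mm², y = 200 mm, Ī = 12.566 mm⁴.
By symmetry the centroid is at mid-height, ȳ = 200 mm.
Transfer each piece to the horizontal axis through the centroid using Ī + A·d² with d = y − 200:
  bottom flange: d = -195 mm → contributes +57 050 000 mm⁴
  web: d = 0 mm → contributes +82 308 000 mm⁴
  top flange: d = 195 mm → contributes +57 050 000 mm⁴
  hole: d = 0 mm → contributes −12.566 mm⁴
Total I = 196 407 987 mm⁴.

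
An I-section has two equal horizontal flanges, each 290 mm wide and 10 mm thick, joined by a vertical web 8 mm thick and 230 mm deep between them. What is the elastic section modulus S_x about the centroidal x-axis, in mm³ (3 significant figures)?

Break the section into simple shapes (no overlaps), measuring from the bottom-left corner of the bounding box.
Bottom flange: 290 × 10, A = 2 900 mm², y = 5 mm, Ī = 24 167 mm⁴.
Web: 8 × 230, A = 1 840 mm², y = 125 mm, Ī = 8 111 333 mm⁴.
Top flange: 290 × 10, A = 2 900 mm², y = 245 mm, Ī = 24 167 mm⁴.
By symmetry the centroid is at mid-height, ȳ = 125 mm.
Transfer each piece to the centroidal x-axis using Ī + A·d² with d = y − 125:
  bottom flange: d = -120 mm → contributes +41 784 167 mm⁴
  web: d = 0 mm → contributes +8 111 333 mm⁴
  top flange: d = 120 mm → contributes +41 784 167 mm⁴
Total I = 91 679 667 mm⁴.
Extreme fibre distance c = 125 mm; S = I/c = 733 437 mm³.

S_x ≈ 7.33 × 10⁵ mm³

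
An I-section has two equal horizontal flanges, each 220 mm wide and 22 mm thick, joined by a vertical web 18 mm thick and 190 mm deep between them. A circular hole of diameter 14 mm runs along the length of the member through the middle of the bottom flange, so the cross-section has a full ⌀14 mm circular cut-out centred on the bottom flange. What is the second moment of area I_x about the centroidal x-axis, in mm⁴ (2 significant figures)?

I_x ≈ 1.2 × 10⁸ mm⁴

Treat the section as a set of non-overlapping primitives; coordinates are from the bounding-box lower-left.
Bottom flange: 220 × 22, A = 4 840 mm², y = 11 mm, Ī = 195 213 mm⁴.
Web: 18 × 190, A = 3 420 mm², y = 117 mm, Ī = 10 288 500 mm⁴.
Top flange: 220 × 22, A = 4 840 mm², y = 223 mm, Ī = 195 213 mm⁴.
Hole (subtracted): ⌀14, A = 153.9 mm², y = 11 mm, Ī = 1 886 mm⁴.
Centroid: ȳ = ΣA·y / ΣA = 118.3 mm.
Transfer each piece to the centroidal x-axis using Ī + A·d² with d = y − 118.3:
  bottom flange: d = -107.3 mm → contributes +55 878 431 mm⁴
  web: d = -1.26 mm → contributes +10 293 933 mm⁴
  top flange: d = 104.7 mm → contributes +53 291 854 mm⁴
  hole: d = -107.3 mm → contributes −1 772 912 mm⁴
Total I = 117 691 306 mm⁴.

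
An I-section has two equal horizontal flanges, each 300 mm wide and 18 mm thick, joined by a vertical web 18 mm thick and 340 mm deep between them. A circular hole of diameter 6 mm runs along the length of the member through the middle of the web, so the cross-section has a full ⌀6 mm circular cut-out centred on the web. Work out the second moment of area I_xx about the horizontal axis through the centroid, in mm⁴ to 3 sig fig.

Split into non-overlapping primitives; take the origin at the lower-left of the bounding box.
Bottom flange: 300 × 18, A = 5 400 mm², y = 9 mm, Ī = 145 800 mm⁴.
Web: 18 × 340, A = 6 120 mm², y = 188 mm, Ī = 58 956 000 mm⁴.
Top flange: 300 × 18, A = 5 400 mm², y = 367 mm, Ī = 145 800 mm⁴.
Hole (subtracted): ⌀6, A = 28.274 mm², y = 188 mm, Ī = 63.617 mm⁴.
By symmetry the centroid is at mid-height, ȳ = 188 mm.
Transfer each piece to the horizontal axis through the centroid using Ī + A·d² with d = y − 188:
  bottom flange: d = -179 mm → contributes +173 167 200 mm⁴
  web: d = 0 mm → contributes +58 956 000 mm⁴
  top flange: d = 179 mm → contributes +173 167 200 mm⁴
  hole: d = 0 mm → contributes −63.617 mm⁴
Total I = 405 290 336 mm⁴.

I_xx ≈ 4.05 × 10⁸ mm⁴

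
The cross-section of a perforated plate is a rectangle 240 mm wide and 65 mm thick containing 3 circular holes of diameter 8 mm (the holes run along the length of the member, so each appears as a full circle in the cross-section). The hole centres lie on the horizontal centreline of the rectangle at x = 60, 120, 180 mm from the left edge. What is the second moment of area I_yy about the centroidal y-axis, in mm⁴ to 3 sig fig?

I_yy ≈ 7.45 × 10⁷ mm⁴

Decompose the section into non-overlapping parts with the origin at the bottom-left of its bounding rectangle.
Plate: 240 × 65, A = 15 600 mm², x = 120 mm, Ī = 74 880 000 mm⁴.
Hole 1 (subtracted): ⌀8, A = 50.265 mm², x = 60 mm, Ī = 201.06 mm⁴.
Hole 2 (subtracted): ⌀8, A = 50.265 mm², x = 120 mm, Ī = 201.06 mm⁴.
Hole 3 (subtracted): ⌀8, A = 50.265 mm², x = 180 mm, Ī = 201.06 mm⁴.
By symmetry the centroid is at mid-width, x̄ = 120 mm.
Transfer each piece to the centroidal y-axis using Ī + A·d² with d = x − 120:
  plate: d = 0 mm → contributes +74 880 000 mm⁴
  hole 1: d = -60 mm → contributes −181 157 mm⁴
  hole 2: d = 0 mm → contributes −201.06 mm⁴
  hole 3: d = 60 mm → contributes −181 157 mm⁴
Total I = 74 517 485 mm⁴.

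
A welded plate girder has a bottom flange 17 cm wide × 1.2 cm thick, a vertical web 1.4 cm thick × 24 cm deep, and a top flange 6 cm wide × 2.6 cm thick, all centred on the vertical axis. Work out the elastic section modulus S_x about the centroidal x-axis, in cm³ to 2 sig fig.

S_x ≈ 500 cm³

Split into non-overlapping primitives; take the origin at the lower-left of the bounding box.
Bottom plate: 17 × 1.2, A = 20.4 cm², y = 0.6 cm, Ī = 2.448 cm⁴.
Web plate: 1.4 × 24, A = 33.6 cm², y = 13.2 cm, Ī = 1 613 cm⁴.
Top plate: 6 × 2.6, A = 15.6 cm², y = 26.5 cm, Ī = 8.788 cm⁴.
Centroid: ȳ = ΣA·y / ΣA = 12.49 cm.
Transfer each piece to the centroidal x-axis using Ī + A·d² with d = y − 12.49:
  bottom plate: d = -11.89 cm → contributes +2 885 cm⁴
  web plate: d = 0.7121 cm → contributes +1 630 cm⁴
  top plate: d = 14.01 cm → contributes +3 072 cm⁴
Total I = 7 587 cm⁴.
Extreme fibre distance c = 15.31 cm; S = I/c = 495.5 cm³.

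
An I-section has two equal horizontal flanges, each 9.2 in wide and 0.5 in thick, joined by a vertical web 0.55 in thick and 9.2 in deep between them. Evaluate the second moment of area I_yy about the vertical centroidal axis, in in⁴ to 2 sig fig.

I_yy ≈ 65 in⁴

Decompose the section into non-overlapping parts with the origin at the bottom-left of its bounding rectangle.
Bottom flange: 9.2 × 0.5, A = 4.6 in², x = 4.6 in, Ī = 32.45 in⁴.
Web: 0.55 × 9.2, A = 5.06 in², x = 4.6 in, Ī = 0.1276 in⁴.
Top flange: 9.2 × 0.5, A = 4.6 in², x = 4.6 in, Ī = 32.45 in⁴.
By symmetry the centroid is at mid-width, x̄ = 4.6 in.
All pieces are centred on the vertical centroidal axis, so I = ΣĪ = 65.02 in⁴.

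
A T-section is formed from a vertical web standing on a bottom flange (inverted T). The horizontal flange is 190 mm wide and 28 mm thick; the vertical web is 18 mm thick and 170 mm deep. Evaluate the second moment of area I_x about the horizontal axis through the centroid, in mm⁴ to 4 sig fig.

I_x ≈ 2.676 × 10⁷ mm⁴

Split into non-overlapping primitives; take the origin at the lower-left of the bounding box.
Flange: 190 × 28, A = 5 320 mm², y = 14 mm, Ī = 347 573 mm⁴.
Web: 18 × 170, A = 3 060 mm², y = 113 mm, Ī = 7 369 500 mm⁴.
Centroid: ȳ = ΣA·y / ΣA = 50.1504 mm.
Transfer each piece to the horizontal axis through the centroid using Ī + A·d² with d = y − 50.1504:
  flange: d = -36.1504 mm → contributes +7 300 007 mm⁴
  web: d = 62.8496 mm → contributes +19 456 737 mm⁴
Total I = 26 756 744 mm⁴.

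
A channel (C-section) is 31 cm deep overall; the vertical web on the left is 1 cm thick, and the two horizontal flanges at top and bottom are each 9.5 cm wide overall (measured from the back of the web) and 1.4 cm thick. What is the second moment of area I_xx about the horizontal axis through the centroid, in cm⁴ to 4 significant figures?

Decompose the section into non-overlapping parts with the origin at the bottom-left of its bounding rectangle.
Web: 1 × 31, A = 31 cm², y = 15.5 cm, Ī = 2482.58 cm⁴.
Top flange (beyond web): 8.5 × 1.4, A = 11.9 cm², y = 30.3 cm, Ī = 1.94367 cm⁴.
Bottom flange (beyond web): 8.5 × 1.4, A = 11.9 cm², y = 0.7 cm, Ī = 1.94367 cm⁴.
By symmetry the centroid is at mid-height, ȳ = 15.5 cm.
Transfer each piece to the horizontal axis through the centroid using Ī + A·d² with d = y − 15.5:
  web: d = 0 cm → contributes +2482.58 cm⁴
  top flange (beyond web): d = 14.8 cm → contributes +2608.52 cm⁴
  bottom flange (beyond web): d = -14.8 cm → contributes +2608.52 cm⁴
Total I = 7699.62 cm⁴.

I_xx ≈ 7700 cm⁴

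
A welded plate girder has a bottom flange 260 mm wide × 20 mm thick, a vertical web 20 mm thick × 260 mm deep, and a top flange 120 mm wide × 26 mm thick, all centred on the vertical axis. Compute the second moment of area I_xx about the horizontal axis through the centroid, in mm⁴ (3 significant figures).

Split into non-overlapping primitives; take the origin at the lower-left of the bounding box.
Bottom plate: 260 × 20, A = 5 200 mm², y = 10 mm, Ī = 173 333 mm⁴.
Web plate: 20 × 260, A = 5 200 mm², y = 150 mm, Ī = 29 293 333 mm⁴.
Top plate: 120 × 26, A = 3 120 mm², y = 293 mm, Ī = 175 760 mm⁴.
Centroid: ȳ = ΣA·y / ΣA = 129.15 mm.
Transfer each piece to the horizontal axis through the centroid using Ī + A·d² with d = y − 129.15:
  bottom plate: d = -119.15 mm → contributes +74 001 056 mm⁴
  web plate: d = 20.846 mm → contributes +31 553 056 mm⁴
  top plate: d = 163.85 mm → contributes +83 933 914 mm⁴
Total I = 189 488 027 mm⁴.

I_xx ≈ 1.89 × 10⁸ mm⁴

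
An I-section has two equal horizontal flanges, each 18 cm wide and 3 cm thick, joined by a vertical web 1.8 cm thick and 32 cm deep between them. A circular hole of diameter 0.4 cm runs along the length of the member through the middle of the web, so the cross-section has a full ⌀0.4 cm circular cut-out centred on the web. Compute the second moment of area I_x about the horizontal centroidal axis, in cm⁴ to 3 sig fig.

I_x ≈ 3.81 × 10⁴ cm⁴

Break the section into simple shapes (no overlaps), measuring from the bottom-left corner of the bounding box.
Bottom flange: 18 × 3, A = 54 cm², y = 1.5 cm, Ī = 40.5 cm⁴.
Web: 1.8 × 32, A = 57.6 cm², y = 19 cm, Ī = 4915.2 cm⁴.
Top flange: 18 × 3, A = 54 cm², y = 36.5 cm, Ī = 40.5 cm⁴.
Hole (subtracted): ⌀0.4, A = 0.12566 cm², y = 19 cm, Ī = 0.0012566 cm⁴.
By symmetry the centroid is at mid-height, ȳ = 19 cm.
Transfer each piece to the horizontal centroidal axis using Ī + A·d² with d = y − 19:
  bottom flange: d = -17.5 cm → contributes +16 578 cm⁴
  web: d = 0 cm → contributes +4915.2 cm⁴
  top flange: d = 17.5 cm → contributes +16 578 cm⁴
  hole: d = 0 cm → contributes −0.0012566 cm⁴
Total I = 38 071 cm⁴.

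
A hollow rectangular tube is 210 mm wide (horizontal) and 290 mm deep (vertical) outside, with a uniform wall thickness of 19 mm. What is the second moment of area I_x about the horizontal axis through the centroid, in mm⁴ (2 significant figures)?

I_x ≈ 2.0 × 10⁸ mm⁴

Split into non-overlapping primitives; take the origin at the lower-left of the bounding box.
Outer rectangle: 210 × 290, A = 60 900 mm², y = 145 mm, Ī = 426 807 500 mm⁴.
Inner void (subtracted): 172 × 252, A = 43 344 mm², y = 145 mm, Ī = 229 376 448 mm⁴.
By symmetry the centroid is at mid-height, ȳ = 145 mm.
All pieces are centred on the horizontal axis through the centroid, so I = ΣĪ (holes subtracted) = 197 431 052 mm⁴.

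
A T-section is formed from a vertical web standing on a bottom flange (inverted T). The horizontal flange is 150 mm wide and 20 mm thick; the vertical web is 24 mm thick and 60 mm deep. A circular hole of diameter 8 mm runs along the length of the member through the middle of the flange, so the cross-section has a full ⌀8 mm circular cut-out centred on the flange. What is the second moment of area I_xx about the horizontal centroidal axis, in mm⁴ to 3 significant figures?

Break the section into simple shapes (no overlaps), measuring from the bottom-left corner of the bounding box.
Flange: 150 × 20, A = 3 000 mm², y = 10 mm, Ī = 100 000 mm⁴.
Web: 24 × 60, A = 1 440 mm², y = 50 mm, Ī = 432 000 mm⁴.
Hole (subtracted): ⌀8, A = 50.265 mm², y = 10 mm, Ī = 201.06 mm⁴.
Centroid: ȳ = ΣA·y / ΣA = 23.122 mm.
Transfer each piece to the horizontal centroidal axis using Ī + A·d² with d = y − 23.122:
  flange: d = -13.122 mm → contributes +616 523 mm⁴
  web: d = 26.878 mm → contributes +1 472 332 mm⁴
  hole: d = -13.122 mm → contributes −8855.5 mm⁴
Total I = 2 079 999 mm⁴.

I_xx ≈ 2.08 × 10⁶ mm⁴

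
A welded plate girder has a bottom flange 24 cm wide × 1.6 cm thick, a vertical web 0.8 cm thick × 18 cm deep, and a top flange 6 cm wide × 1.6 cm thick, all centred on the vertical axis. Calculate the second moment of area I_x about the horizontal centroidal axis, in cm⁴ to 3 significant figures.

Break the section into simple shapes (no overlaps), measuring from the bottom-left corner of the bounding box.
Bottom plate: 24 × 1.6, A = 38.4 cm², y = 0.8 cm, Ī = 8.192 cm⁴.
Web plate: 0.8 × 18, A = 14.4 cm², y = 10.6 cm, Ī = 388.8 cm⁴.
Top plate: 6 × 1.6, A = 9.6 cm², y = 20.4 cm, Ī = 2.048 cm⁴.
Centroid: ȳ = ΣA·y / ΣA = 6.0769 cm.
Transfer each piece to the horizontal centroidal axis using Ī + A·d² with d = y − 6.0769:
  bottom plate: d = -5.2769 cm → contributes +1077.5 cm⁴
  web plate: d = 4.5231 cm → contributes +683.4 cm⁴
  top plate: d = 14.323 cm → contributes +1971.5 cm⁴
Total I = 3732.4 cm⁴.

I_x ≈ 3730 cm⁴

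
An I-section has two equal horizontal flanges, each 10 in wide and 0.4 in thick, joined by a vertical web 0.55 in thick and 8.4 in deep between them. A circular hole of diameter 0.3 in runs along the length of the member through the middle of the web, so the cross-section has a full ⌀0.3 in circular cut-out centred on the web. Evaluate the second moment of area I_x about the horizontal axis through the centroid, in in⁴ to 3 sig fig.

Split into non-overlapping primitives; take the origin at the lower-left of the bounding box.
Bottom flange: 10 × 0.4, A = 4 in², y = 0.2 in, Ī = 0.053333 in⁴.
Web: 0.55 × 8.4, A = 4.62 in², y = 4.6 in, Ī = 27.166 in⁴.
Top flange: 10 × 0.4, A = 4 in², y = 9 in, Ī = 0.053333 in⁴.
Hole (subtracted): ⌀0.3, A = 0.070686 in², y = 4.6 in, Ī = 0.00039761 in⁴.
By symmetry the centroid is at mid-height, ȳ = 4.6 in.
Transfer each piece to the horizontal axis through the centroid using Ī + A·d² with d = y − 4.6:
  bottom flange: d = -4.4 in → contributes +77.493 in⁴
  web: d = 0 in → contributes +27.166 in⁴
  top flange: d = 4.4 in → contributes +77.493 in⁴
  hole: d = 0 in → contributes −0.00039761 in⁴
Total I = 182.15 in⁴.

I_x ≈ 182 in⁴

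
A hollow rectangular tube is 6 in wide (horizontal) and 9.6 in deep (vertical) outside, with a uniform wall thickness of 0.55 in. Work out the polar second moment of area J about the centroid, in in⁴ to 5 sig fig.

Break the section into simple shapes (no overlaps), measuring from the bottom-left corner of the bounding box.
Outer rectangle: 6 × 9.6, A = 57.6 in², y = 4.8 in, Ī = 442.368 in⁴.
Inner void (subtracted): 4.9 × 8.5, A = 41.65 in², y = 4.8 in, Ī = 250.7677 in⁴.
By symmetry the centroid is at mid-height, ȳ = 4.8 in.
All pieces are centred on the centroidal x-axis, so I = ΣĪ (holes subtracted) = 191.6003 in⁴.
Repeating about the centroidal y-axis gives I_y = 89.46529 in⁴.
Polar second moment: J = I_x + I_y = 281.0656 in⁴.

J ≈ 281.07 in⁴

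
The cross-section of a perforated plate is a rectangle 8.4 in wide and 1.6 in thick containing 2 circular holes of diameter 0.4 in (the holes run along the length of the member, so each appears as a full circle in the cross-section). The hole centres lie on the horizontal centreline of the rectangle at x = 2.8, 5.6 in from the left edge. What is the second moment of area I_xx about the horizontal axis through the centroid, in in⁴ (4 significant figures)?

I_xx ≈ 2.865 in⁴

Split into non-overlapping primitives; take the origin at the lower-left of the bounding box.
Plate: 8.4 × 1.6, A = 13.44 in², y = 0.8 in, Ī = 2.8672 in⁴.
Hole 1 (subtracted): ⌀0.4, A = 0.125664 in², y = 0.8 in, Ī = 0.00125664 in⁴.
Hole 2 (subtracted): ⌀0.4, A = 0.125664 in², y = 0.8 in, Ī = 0.00125664 in⁴.
By symmetry the centroid is at mid-height, ȳ = 0.8 in.
All pieces are centred on the horizontal axis through the centroid, so I = ΣĪ (holes subtracted) = 2.86469 in⁴.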